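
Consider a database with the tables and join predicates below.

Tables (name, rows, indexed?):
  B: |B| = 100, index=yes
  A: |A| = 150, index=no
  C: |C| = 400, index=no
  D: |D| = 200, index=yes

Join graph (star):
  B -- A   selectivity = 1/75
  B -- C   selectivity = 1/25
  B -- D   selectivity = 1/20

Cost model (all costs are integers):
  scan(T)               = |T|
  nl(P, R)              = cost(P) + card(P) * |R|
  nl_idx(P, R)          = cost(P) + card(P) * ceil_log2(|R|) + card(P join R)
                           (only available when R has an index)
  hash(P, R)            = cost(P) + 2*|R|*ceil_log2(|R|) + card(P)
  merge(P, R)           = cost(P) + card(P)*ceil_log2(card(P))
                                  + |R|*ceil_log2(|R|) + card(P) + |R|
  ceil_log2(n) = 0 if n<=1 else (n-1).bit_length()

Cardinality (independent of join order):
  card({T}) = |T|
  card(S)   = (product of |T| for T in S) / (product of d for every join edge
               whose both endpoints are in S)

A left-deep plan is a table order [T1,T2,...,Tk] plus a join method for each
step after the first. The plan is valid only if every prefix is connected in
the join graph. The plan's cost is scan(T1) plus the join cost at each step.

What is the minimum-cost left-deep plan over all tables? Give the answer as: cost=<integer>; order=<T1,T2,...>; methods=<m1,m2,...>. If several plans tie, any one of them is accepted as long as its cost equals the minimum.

Selinger DP (subsets sized 1..n):
  {B}: scan cost=100, card=100
  {A}: scan cost=150, card=150
  {C}: scan cost=400, card=400
  {D}: scan cost=200, card=200
  {AB}: card=200; try (B,nl_idx)→1400, (B,hash)→1700, (A,merge)→2250, (B,merge)→2300, (A,hash)→2600, (A,nl)→15100 …(+1); best=1400 via (B,nl_idx)
  {BC}: card=1600; try (B,hash)→2200, (B,nl_idx)→4800, (C,merge)→4900, (B,merge)→5200, (C,hash)→7400, (C,nl)→40100 …(+1); best=2200 via (B,hash)
  {BD}: card=1000; try (B,hash)→1800, (D,nl_idx)→1900, (B,nl_idx)→2600, (D,merge)→2700, (B,merge)→2800, (D,hash)→3400 …(+2); best=1800 via (B,hash)
  {ABC}: card=3200; try (A,hash)→6200, (C,merge)→7200, (C,hash)→8800, (A,merge)→22750, (C,nl)→81400, (A,nl)→242200; best=6200 via (A,hash)
  {ABD}: card=2000; try (D,hash)→4800, (D,merge)→5000, (D,nl_idx)→5000, (A,hash)→5200, (A,merge)→14150, (D,nl)→41400 …(+1); best=4800 via (D,hash)
  {BCD}: card=16000; try (D,hash)→7000, (C,hash)→10000, (C,merge)→16800, (D,merge)→23200, (D,nl_idx)→31000, (D,nl)→322200 …(+1); best=7000 via (D,hash)
  {ABCD}: card=32000; try (D,hash)→12600, (C,hash)→14000, (A,hash)→25400, (C,merge)→32800, (D,merge)→49600, (D,nl_idx)→63800 …(+4); best=12600 via (D,hash)

cost=12600; order=C,B,A,D; methods=hash,hash,hash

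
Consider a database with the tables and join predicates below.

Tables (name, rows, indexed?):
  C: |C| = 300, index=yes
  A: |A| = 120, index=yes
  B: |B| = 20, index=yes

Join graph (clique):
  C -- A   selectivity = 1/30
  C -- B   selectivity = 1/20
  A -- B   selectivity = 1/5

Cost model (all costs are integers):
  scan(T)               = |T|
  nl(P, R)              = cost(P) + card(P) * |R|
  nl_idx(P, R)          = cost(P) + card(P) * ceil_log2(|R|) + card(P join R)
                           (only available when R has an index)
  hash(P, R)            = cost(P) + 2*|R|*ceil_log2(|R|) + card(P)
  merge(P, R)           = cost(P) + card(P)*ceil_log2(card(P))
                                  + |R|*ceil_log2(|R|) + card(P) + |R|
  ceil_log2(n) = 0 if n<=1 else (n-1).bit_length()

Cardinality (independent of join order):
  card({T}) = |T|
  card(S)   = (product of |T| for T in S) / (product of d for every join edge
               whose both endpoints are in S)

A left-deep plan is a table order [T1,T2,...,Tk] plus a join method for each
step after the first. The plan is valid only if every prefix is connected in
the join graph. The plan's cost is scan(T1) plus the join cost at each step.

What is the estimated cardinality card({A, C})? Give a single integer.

1200

Tables in S: A(120), C(300)
Edges inside S: C-A(d=30)
numerator = 120 * 300 = 36000
denominator = 30 = 30
card(S) = 36000 / 30 = 1200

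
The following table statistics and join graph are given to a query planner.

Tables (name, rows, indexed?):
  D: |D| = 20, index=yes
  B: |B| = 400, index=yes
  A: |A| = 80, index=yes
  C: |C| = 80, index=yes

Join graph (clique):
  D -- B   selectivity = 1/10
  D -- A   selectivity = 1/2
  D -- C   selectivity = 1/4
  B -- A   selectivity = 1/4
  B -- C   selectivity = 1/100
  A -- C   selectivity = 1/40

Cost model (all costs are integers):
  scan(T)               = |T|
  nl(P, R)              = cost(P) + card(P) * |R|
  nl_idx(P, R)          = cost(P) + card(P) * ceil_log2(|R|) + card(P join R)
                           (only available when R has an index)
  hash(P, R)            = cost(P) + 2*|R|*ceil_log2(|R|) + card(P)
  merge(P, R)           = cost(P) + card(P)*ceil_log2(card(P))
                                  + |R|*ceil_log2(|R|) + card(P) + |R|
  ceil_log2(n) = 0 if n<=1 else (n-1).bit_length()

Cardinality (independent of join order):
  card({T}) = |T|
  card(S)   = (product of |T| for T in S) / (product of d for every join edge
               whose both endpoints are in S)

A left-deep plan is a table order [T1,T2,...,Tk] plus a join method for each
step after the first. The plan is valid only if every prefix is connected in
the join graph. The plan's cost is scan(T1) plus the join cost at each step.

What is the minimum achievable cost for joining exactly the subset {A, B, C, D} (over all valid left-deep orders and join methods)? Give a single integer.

Selinger DP over subsets of {A,B,C,D}:
  {D}: scan cost=20, card=20
  {B}: scan cost=400, card=400
  {A}: scan cost=80, card=80
  {C}: scan cost=80, card=80
  {BD}: card=800; try (D,hash)→1000, (B,nl_idx)→1000, (D,nl_idx)→3200, (B,merge)→4140, (D,merge)→4520, (B,hash)→7240 …(+2); best=1000 via (D,hash)
  {AD}: card=800; try (D,hash)→360, (A,merge)→780, (D,merge)→840, (A,nl_idx)→960, (A,hash)→1160, (D,nl_idx)→1280 …(+2); best=360 via (D,hash)
  {CD}: card=400; try (D,hash)→360, (C,nl_idx)→560, (C,merge)→780, (D,merge)→840, (D,nl_idx)→880, (C,hash)→1160 …(+2); best=360 via (D,hash)
  {AB}: card=8000; try (A,hash)→1920, (B,merge)→4720, (A,merge)→5040, (B,hash)→7360, (B,nl_idx)→8800, (A,nl_idx)→11200 …(+2); best=1920 via (A,hash)
  {BC}: card=320; try (B,nl_idx)→1120, (C,hash)→1920, (C,nl_idx)→3520, (B,merge)→4720, (C,merge)→5040, (B,hash)→7360 …(+2); best=1120 via (B,nl_idx)
  {AC}: card=160; try (C,nl_idx)→800, (A,nl_idx)→800, (C,hash)→1280, (A,hash)→1280, (C,merge)→1360, (A,merge)→1360 …(+2); best=800 via (C,nl_idx)
  {ABD}: card=8000; try (A,hash)→2920, (B,hash)→8360, (D,hash)→10120, (A,merge)→10440, (B,merge)→13160, (A,nl_idx)→14600 …(+6); best=2920 via (A,hash)
  {BCD}: card=160; try (D,hash)→1640, (D,nl_idx)→2880, (C,hash)→2920, (B,nl_idx)→4120, (D,merge)→4440, (C,nl_idx)→6760 …(+6); best=1640 via (D,hash)
  {ACD}: card=400; try (D,hash)→1160, (A,hash)→1880, (D,nl_idx)→2000, (C,hash)→2280, (D,merge)→2360, (A,nl_idx)→3560 …(+6); best=1160 via (D,hash)
  {ABC}: card=160; try (B,nl_idx)→2400, (A,hash)→2560, (A,nl_idx)→3520, (A,merge)→4960, (B,merge)→6240, (B,hash)→8160 …(+6); best=2400 via (B,nl_idx)
  {ABCD}: card=40; try (D,hash)→2760, (A,nl_idx)→2800, (A,hash)→2920, (D,nl_idx)→3240, (A,merge)→3720, (D,merge)→3960 …(+10); best=2760 via (D,hash)

2760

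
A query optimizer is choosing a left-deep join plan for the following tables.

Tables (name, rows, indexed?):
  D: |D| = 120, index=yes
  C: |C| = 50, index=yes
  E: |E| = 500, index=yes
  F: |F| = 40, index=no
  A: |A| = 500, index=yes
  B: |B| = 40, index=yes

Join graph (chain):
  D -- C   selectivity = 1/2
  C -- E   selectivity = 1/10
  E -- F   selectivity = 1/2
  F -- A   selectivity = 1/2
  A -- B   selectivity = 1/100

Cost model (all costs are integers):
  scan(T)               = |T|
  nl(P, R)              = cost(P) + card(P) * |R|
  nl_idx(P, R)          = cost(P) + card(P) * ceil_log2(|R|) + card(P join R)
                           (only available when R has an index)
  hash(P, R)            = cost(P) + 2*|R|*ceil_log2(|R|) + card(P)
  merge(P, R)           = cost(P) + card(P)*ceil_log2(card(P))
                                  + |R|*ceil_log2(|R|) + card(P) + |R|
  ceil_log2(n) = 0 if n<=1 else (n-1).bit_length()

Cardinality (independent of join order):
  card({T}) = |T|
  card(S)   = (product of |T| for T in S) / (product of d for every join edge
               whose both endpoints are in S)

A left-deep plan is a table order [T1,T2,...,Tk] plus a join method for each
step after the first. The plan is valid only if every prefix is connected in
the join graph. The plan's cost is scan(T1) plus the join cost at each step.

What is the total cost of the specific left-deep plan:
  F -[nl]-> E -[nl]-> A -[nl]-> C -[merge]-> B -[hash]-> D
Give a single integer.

447522000

step 1: scan F: cost=40, card=40
step 2: join E via nl
    card(P join E) = 40*500/(2) = 10000
    cost = 40 + 40*500 = 20040
step 3: join A via nl
    card(P join A) = 10000*500/(2) = 2500000
    cost = 20040 + 10000*500 = 5020040
step 4: join C via nl
    card(P join C) = 2500000*50/(10) = 12500000
    cost = 5020040 + 2500000*50 = 130020040
step 5: join B via merge
    card(P join B) = 12500000*40/(100) = 5000000
    cost = 130020040 + 12500000*24 + 40*6 + 12500000 + 40 = 442520320
step 6: join D via hash
    card(P join D) = 5000000*120/(2) = 300000000
    cost = 442520320 + 2*120*7 + 5000000 = 447522000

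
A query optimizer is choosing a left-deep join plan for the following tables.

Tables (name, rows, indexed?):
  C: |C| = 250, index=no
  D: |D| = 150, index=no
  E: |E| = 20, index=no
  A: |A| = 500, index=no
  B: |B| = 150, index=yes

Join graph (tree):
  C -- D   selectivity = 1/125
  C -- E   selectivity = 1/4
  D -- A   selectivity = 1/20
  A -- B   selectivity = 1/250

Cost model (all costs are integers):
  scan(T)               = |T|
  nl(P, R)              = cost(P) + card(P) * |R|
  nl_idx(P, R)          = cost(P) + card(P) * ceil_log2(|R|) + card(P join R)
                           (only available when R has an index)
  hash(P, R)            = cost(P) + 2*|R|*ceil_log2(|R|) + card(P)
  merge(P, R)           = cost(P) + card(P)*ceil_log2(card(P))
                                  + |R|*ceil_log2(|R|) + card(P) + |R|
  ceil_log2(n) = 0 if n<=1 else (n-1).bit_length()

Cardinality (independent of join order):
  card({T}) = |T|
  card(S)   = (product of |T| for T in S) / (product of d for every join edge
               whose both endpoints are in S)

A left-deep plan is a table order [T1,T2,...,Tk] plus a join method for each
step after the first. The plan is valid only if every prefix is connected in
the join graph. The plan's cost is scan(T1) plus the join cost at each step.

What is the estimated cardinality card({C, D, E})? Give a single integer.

Tables in S: C(250), D(150), E(20)
Edges inside S: C-D(d=125), C-E(d=4)
numerator = 250 * 150 * 20 = 750000
denominator = 125 * 4 = 500
card(S) = 750000 / 500 = 1500

1500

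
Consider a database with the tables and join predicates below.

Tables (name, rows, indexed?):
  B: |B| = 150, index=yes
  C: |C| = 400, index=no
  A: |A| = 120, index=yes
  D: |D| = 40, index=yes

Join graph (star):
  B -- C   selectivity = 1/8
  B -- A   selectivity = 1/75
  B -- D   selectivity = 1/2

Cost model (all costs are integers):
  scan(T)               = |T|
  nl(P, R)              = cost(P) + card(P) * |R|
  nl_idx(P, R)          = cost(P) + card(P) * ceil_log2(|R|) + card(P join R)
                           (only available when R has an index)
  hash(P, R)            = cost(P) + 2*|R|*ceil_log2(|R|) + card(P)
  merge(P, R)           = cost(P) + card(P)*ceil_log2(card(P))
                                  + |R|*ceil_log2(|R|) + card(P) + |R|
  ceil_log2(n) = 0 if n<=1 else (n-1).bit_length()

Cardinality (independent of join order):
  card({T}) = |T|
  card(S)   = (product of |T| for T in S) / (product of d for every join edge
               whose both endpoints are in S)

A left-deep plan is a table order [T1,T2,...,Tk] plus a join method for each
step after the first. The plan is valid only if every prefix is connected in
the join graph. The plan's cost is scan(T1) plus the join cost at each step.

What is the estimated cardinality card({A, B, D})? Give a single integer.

4800

Tables in S: A(120), B(150), D(40)
Edges inside S: B-A(d=75), B-D(d=2)
numerator = 120 * 150 * 40 = 720000
denominator = 75 * 2 = 150
card(S) = 720000 / 150 = 4800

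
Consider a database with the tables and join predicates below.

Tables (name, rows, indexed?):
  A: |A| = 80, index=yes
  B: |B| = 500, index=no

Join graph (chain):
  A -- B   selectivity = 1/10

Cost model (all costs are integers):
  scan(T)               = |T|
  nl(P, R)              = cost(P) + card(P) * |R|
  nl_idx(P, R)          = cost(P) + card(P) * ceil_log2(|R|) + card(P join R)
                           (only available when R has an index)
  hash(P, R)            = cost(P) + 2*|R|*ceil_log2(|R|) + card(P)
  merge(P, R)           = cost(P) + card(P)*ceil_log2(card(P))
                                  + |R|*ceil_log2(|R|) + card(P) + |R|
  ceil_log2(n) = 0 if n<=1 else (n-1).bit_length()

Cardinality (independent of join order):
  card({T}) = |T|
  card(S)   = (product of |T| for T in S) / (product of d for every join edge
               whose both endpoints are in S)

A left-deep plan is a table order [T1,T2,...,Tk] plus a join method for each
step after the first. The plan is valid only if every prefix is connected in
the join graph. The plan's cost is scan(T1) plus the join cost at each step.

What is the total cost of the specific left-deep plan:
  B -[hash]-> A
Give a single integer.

step 1: scan B: cost=500, card=500
step 2: join A via hash
    card(P join A) = 500*80/(10) = 4000
    cost = 500 + 2*80*7 + 500 = 2120

2120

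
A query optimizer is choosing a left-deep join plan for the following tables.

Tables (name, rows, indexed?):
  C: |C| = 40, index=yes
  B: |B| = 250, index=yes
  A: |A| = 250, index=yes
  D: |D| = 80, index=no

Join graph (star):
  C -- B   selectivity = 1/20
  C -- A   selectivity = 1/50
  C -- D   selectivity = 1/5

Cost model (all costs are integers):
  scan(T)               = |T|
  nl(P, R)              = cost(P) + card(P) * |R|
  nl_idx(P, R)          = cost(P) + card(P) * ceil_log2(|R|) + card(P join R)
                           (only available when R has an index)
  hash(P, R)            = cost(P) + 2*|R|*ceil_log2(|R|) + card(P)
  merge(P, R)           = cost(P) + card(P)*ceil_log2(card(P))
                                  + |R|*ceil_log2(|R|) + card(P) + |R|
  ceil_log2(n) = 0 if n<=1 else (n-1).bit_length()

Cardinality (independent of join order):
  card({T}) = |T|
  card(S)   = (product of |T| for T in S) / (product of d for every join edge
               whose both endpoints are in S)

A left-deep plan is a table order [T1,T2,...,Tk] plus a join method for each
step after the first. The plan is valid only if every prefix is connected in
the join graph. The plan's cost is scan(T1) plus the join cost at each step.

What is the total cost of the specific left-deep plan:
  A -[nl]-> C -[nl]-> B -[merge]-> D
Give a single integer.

93390

step 1: scan A: cost=250, card=250
step 2: join C via nl
    card(P join C) = 250*40/(50) = 200
    cost = 250 + 250*40 = 10250
step 3: join B via nl
    card(P join B) = 200*250/(20) = 2500
    cost = 10250 + 200*250 = 60250
step 4: join D via merge
    card(P join D) = 2500*80/(5) = 40000
    cost = 60250 + 2500*12 + 80*7 + 2500 + 80 = 93390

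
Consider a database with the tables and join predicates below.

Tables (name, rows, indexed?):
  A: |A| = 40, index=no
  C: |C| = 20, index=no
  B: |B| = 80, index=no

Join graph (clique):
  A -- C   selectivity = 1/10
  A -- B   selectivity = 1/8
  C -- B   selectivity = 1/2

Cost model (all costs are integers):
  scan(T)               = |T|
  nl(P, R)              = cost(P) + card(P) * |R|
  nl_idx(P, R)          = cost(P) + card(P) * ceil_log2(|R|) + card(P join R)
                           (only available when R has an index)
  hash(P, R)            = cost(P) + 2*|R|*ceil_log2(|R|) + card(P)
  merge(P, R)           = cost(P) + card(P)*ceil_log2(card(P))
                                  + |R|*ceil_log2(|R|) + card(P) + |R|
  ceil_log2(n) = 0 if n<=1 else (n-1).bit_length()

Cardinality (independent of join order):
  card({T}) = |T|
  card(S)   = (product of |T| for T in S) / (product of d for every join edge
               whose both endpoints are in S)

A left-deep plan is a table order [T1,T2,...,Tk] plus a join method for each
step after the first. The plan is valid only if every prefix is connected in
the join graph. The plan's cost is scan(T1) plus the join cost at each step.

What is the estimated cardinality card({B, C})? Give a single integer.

800

Tables in S: B(80), C(20)
Edges inside S: C-B(d=2)
numerator = 80 * 20 = 1600
denominator = 2 = 2
card(S) = 1600 / 2 = 800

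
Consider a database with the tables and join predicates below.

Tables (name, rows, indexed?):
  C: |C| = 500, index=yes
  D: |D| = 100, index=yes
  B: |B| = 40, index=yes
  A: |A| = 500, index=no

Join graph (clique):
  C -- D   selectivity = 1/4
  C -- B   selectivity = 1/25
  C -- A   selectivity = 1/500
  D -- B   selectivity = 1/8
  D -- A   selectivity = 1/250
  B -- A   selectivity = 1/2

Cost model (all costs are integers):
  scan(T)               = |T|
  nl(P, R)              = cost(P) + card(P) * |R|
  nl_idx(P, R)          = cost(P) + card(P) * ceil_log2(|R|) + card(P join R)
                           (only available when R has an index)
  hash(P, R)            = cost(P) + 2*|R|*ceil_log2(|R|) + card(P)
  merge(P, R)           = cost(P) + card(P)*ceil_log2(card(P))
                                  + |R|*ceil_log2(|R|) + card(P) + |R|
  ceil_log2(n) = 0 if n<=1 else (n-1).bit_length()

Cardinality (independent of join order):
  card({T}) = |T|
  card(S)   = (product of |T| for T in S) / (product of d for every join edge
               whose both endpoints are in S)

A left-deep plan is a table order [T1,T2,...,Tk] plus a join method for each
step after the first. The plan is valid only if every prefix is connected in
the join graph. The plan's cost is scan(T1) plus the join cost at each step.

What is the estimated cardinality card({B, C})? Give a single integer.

Tables in S: B(40), C(500)
Edges inside S: C-B(d=25)
numerator = 40 * 500 = 20000
denominator = 25 = 25
card(S) = 20000 / 25 = 800

800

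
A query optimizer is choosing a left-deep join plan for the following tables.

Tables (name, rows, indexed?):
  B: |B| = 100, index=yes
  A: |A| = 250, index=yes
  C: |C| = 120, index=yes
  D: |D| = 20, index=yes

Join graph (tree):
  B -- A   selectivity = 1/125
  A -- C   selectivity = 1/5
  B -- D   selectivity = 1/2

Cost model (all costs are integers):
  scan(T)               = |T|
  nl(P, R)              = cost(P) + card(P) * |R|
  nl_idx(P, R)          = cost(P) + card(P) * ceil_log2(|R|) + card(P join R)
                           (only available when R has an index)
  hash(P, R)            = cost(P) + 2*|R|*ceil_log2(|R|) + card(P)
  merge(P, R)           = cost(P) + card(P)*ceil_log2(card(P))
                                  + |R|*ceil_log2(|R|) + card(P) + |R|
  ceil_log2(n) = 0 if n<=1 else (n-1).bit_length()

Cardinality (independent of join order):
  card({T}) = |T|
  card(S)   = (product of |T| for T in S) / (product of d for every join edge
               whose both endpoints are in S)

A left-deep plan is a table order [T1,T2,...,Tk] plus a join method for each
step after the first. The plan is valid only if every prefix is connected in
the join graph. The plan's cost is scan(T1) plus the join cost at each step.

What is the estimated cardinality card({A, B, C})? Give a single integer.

Tables in S: A(250), B(100), C(120)
Edges inside S: B-A(d=125), A-C(d=5)
numerator = 250 * 100 * 120 = 3000000
denominator = 125 * 5 = 625
card(S) = 3000000 / 625 = 4800

4800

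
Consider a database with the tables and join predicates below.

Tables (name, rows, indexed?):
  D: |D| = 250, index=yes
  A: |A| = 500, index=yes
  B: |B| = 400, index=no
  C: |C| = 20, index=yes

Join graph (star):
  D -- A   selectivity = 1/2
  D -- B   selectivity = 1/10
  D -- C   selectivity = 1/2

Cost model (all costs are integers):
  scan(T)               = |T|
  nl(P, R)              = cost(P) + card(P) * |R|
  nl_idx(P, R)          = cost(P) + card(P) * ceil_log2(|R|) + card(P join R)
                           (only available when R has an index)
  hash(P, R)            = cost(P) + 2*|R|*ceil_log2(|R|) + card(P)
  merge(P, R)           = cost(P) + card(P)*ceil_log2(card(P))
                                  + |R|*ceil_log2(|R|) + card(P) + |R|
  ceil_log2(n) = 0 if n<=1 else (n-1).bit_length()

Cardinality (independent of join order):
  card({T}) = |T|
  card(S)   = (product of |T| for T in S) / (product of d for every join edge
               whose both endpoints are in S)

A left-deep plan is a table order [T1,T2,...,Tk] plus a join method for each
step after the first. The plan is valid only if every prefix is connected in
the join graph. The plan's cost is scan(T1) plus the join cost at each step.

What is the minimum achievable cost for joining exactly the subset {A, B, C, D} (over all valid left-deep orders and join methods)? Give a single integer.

Selinger DP over subsets of {A,B,C,D}:
  {D}: scan cost=250, card=250
  {A}: scan cost=500, card=500
  {B}: scan cost=400, card=400
  {C}: scan cost=20, card=20
  {AD}: card=62500; try (D,hash)→5000, (A,merge)→7500, (D,merge)→7750, (A,hash)→9500, (A,nl_idx)→65000, (D,nl_idx)→67000 …(+2); best=5000 via (D,hash)
  {BD}: card=10000; try (D,hash)→4800, (B,merge)→6500, (D,merge)→6650, (B,hash)→7700, (D,nl_idx)→13600, (B,nl)→100250 …(+1); best=4800 via (D,hash)
  {CD}: card=2500; try (C,hash)→700, (D,merge)→2390, (C,merge)→2620, (D,nl_idx)→2680, (C,nl_idx)→4000, (D,hash)→4040 …(+2); best=700 via (C,hash)
  {ABD}: card=2500000; try (A,hash)→23800, (B,hash)→74700, (A,merge)→159800, (B,merge)→1071500, (A,nl_idx)→2594800, (A,nl)→5004800 …(+1); best=23800 via (A,hash)
  {ACD}: card=625000; try (A,hash)→12200, (A,merge)→38200, (C,hash)→67700, (A,nl_idx)→648200, (C,nl_idx)→942500, (C,merge)→1067620 …(+2); best=12200 via (A,hash)
  {BCD}: card=100000; try (B,hash)→10400, (C,hash)→15000, (B,merge)→37200, (C,nl_idx)→154800, (C,merge)→154920, (C,nl)→204800 …(+1); best=10400 via (B,hash)
  {ABCD}: card=25000000; try (A,hash)→119400, (B,hash)→644400, (A,merge)→1815400, (C,hash)→2524000, (B,merge)→13141200, (A,nl_idx)→25910400 …(+5); best=119400 via (A,hash)

119400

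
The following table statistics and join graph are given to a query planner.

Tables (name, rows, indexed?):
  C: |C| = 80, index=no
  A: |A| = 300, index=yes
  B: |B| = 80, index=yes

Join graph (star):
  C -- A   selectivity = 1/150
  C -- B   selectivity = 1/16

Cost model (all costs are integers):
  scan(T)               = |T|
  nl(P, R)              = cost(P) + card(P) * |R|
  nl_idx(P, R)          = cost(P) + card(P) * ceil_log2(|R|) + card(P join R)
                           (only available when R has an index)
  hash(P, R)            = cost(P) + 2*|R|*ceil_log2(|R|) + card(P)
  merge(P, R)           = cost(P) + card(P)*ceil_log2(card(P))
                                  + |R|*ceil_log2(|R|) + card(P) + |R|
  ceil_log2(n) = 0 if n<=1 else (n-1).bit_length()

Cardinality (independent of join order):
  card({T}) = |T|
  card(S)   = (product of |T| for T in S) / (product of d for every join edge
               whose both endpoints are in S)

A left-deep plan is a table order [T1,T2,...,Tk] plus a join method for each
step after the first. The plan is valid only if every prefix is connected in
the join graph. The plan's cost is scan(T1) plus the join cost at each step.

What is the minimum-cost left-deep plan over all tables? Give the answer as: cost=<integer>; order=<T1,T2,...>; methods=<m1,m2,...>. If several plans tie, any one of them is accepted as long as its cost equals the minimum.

cost=2240; order=C,A,B; methods=nl_idx,hash

Selinger DP (subsets sized 1..n):
  {C}: scan cost=80, card=80
  {A}: scan cost=300, card=300
  {B}: scan cost=80, card=80
  {AC}: card=160; try (A,nl_idx)→960, (C,hash)→1720, (A,merge)→3720, (C,merge)→3940, (A,hash)→5560, (A,nl)→24080 …(+1); best=960 via (A,nl_idx)
  {BC}: card=400; try (B,nl_idx)→1040, (C,hash)→1280, (B,hash)→1280, (C,merge)→1360, (B,merge)→1360, (C,nl)→6480 …(+1); best=1040 via (B,nl_idx)
  {ABC}: card=800; try (B,hash)→2240, (B,nl_idx)→2880, (B,merge)→3040, (A,nl_idx)→5440, (A,hash)→6840, (A,merge)→8040 …(+2); best=2240 via (B,hash)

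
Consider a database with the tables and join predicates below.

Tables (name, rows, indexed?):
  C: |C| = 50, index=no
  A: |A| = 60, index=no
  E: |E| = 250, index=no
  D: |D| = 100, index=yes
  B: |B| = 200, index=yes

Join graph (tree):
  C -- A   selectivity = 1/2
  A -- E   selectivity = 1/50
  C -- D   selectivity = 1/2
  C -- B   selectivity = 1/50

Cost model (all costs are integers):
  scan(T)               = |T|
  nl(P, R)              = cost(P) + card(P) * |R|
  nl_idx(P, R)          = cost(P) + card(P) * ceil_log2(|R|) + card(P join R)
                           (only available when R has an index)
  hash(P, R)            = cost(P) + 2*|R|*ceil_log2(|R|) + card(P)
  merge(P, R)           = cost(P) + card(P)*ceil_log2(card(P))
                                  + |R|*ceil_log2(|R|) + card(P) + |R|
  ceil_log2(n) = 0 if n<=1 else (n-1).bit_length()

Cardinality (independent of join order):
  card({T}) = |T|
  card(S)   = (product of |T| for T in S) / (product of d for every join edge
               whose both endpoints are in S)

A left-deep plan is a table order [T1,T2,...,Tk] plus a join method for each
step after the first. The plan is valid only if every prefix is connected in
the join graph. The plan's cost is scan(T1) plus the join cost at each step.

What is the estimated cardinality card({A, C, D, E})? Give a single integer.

375000

Tables in S: A(60), C(50), D(100), E(250)
Edges inside S: C-A(d=2), A-E(d=50), C-D(d=2)
numerator = 60 * 50 * 100 * 250 = 75000000
denominator = 2 * 50 * 2 = 200
card(S) = 75000000 / 200 = 375000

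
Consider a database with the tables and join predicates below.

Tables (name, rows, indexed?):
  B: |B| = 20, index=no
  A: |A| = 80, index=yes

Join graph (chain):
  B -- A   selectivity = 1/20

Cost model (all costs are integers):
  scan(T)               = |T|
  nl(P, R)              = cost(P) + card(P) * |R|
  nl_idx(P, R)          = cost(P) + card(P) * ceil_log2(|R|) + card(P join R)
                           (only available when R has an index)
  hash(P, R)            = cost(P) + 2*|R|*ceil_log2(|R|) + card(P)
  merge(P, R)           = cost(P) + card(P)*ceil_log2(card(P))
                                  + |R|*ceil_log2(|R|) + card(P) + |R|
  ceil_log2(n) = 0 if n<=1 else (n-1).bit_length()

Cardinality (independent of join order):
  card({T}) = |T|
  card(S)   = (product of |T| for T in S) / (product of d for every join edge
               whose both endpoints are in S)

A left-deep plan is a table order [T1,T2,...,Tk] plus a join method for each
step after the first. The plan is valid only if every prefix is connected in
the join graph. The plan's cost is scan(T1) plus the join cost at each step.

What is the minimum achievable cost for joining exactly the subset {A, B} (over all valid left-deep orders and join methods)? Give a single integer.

240

Selinger DP over subsets of {A,B}:
  {B}: scan cost=20, card=20
  {A}: scan cost=80, card=80
  {AB}: card=80; try (A,nl_idx)→240, (B,hash)→360, (A,merge)→780, (B,merge)→840, (A,hash)→1160, (A,nl)→1620 …(+1); best=240 via (A,nl_idx)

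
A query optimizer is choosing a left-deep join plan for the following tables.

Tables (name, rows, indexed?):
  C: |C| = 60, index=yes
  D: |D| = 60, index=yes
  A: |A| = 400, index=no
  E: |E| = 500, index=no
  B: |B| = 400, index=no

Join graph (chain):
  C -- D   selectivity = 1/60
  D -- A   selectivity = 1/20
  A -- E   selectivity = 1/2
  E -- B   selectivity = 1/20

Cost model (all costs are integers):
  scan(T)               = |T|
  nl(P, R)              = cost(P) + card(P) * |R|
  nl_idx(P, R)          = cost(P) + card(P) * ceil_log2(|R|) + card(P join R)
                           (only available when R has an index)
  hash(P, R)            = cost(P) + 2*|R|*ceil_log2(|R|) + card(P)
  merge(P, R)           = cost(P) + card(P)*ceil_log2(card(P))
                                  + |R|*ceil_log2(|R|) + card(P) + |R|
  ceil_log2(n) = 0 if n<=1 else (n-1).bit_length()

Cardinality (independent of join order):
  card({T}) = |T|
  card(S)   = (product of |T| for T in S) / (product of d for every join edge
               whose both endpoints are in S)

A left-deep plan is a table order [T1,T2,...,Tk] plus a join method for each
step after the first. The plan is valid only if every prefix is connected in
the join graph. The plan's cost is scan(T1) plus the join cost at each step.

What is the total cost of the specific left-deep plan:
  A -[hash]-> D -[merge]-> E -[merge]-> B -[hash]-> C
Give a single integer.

12025640

step 1: scan A: cost=400, card=400
step 2: join D via hash
    card(P join D) = 400*60/(20) = 1200
    cost = 400 + 2*60*6 + 400 = 1520
step 3: join E via merge
    card(P join E) = 1200*500/(2) = 300000
    cost = 1520 + 1200*11 + 500*9 + 1200 + 500 = 20920
step 4: join B via merge
    card(P join B) = 300000*400/(20) = 6000000
    cost = 20920 + 300000*19 + 400*9 + 300000 + 400 = 6024920
step 5: join C via hash
    card(P join C) = 6000000*60/(60) = 6000000
    cost = 6024920 + 2*60*6 + 6000000 = 12025640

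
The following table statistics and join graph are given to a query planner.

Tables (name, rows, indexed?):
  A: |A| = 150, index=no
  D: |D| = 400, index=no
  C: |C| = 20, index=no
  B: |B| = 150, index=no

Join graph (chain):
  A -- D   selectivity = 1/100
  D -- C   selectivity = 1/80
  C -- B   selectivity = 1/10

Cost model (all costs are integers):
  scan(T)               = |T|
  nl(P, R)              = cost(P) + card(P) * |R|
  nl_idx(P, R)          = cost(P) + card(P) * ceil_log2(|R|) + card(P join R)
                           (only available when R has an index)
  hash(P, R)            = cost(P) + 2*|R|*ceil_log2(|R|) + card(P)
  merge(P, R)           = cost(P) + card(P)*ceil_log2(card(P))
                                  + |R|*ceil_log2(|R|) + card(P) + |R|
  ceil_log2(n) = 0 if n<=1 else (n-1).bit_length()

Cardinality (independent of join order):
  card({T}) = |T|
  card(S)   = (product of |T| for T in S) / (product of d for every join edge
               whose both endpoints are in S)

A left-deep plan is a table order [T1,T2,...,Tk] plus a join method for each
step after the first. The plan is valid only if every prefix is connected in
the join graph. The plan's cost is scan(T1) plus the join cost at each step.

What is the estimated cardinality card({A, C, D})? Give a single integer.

Tables in S: A(150), C(20), D(400)
Edges inside S: A-D(d=100), D-C(d=80)
numerator = 150 * 20 * 400 = 1200000
denominator = 100 * 80 = 8000
card(S) = 1200000 / 8000 = 150

150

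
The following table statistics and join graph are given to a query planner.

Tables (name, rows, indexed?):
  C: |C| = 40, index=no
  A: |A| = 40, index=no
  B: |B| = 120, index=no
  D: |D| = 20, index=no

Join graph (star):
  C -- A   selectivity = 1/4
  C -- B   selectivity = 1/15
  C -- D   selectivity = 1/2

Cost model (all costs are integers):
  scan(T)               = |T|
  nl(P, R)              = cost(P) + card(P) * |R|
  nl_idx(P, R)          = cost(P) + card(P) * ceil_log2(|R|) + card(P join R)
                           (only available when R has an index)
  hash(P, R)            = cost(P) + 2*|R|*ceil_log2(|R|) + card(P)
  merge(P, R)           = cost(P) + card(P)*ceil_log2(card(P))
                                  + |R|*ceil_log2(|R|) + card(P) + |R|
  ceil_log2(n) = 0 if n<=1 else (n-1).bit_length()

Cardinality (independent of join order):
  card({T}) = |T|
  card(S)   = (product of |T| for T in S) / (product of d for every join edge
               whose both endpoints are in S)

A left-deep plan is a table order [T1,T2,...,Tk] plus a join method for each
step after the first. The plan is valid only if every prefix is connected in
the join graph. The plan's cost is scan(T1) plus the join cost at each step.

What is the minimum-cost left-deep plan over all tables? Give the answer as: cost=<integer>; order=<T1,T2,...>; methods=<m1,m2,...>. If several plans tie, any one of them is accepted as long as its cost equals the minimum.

cost=4920; order=B,C,A,D; methods=hash,hash,hash

Selinger DP (subsets sized 1..n):
  {C}: scan cost=40, card=40
  {A}: scan cost=40, card=40
  {B}: scan cost=120, card=120
  {D}: scan cost=20, card=20
  {AC}: card=400; try (C,hash)→560, (A,hash)→560, (C,merge)→600, (A,merge)→600, (C,nl)→1640, (A,nl)→1640; best=560 via (C,hash)
  {BC}: card=320; try (C,hash)→720, (B,merge)→1280, (C,merge)→1360, (B,hash)→1760, (B,nl)→4840, (C,nl)→4920; best=720 via (C,hash)
  {CD}: card=400; try (D,hash)→280, (C,merge)→420, (D,merge)→440, (C,hash)→520, (C,nl)→820, (D,nl)→840; best=280 via (D,hash)
  {ABC}: card=3200; try (A,hash)→1520, (B,hash)→2640, (A,merge)→4200, (B,merge)→5520, (A,nl)→13520, (B,nl)→48560; best=1520 via (A,hash)
  {ACD}: card=4000; try (D,hash)→1160, (A,hash)→1160, (A,merge)→4560, (D,merge)→4680, (D,nl)→8560, (A,nl)→16280; best=1160 via (D,hash)
  {BCD}: card=3200; try (D,hash)→1240, (B,hash)→2360, (D,merge)→4040, (B,merge)→5240, (D,nl)→7120, (B,nl)→48280; best=1240 via (D,hash)
  {ABCD}: card=32000; try (D,hash)→4920, (A,hash)→4920, (B,hash)→6840, (A,merge)→43120, (D,merge)→43240, (B,merge)→54120 …(+3); best=4920 via (D,hash)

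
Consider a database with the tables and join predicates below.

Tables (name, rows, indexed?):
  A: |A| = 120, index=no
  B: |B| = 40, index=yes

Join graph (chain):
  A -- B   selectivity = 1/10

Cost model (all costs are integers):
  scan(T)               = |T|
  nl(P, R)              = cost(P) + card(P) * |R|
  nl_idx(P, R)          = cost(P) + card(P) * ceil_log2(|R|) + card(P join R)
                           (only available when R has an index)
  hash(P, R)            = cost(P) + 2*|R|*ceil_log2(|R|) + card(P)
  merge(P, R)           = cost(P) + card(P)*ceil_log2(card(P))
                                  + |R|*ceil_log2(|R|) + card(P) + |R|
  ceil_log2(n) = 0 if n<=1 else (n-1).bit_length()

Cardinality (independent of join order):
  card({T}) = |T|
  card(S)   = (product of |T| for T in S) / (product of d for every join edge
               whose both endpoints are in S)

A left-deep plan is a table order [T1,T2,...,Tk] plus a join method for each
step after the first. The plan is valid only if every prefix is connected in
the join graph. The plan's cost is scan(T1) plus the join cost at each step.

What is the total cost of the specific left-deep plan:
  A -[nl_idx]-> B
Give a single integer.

1320

step 1: scan A: cost=120, card=120
step 2: join B via nl_idx
    card(P join B) = 120*40/(10) = 480
    cost = 120 + 120*6 + 480 = 1320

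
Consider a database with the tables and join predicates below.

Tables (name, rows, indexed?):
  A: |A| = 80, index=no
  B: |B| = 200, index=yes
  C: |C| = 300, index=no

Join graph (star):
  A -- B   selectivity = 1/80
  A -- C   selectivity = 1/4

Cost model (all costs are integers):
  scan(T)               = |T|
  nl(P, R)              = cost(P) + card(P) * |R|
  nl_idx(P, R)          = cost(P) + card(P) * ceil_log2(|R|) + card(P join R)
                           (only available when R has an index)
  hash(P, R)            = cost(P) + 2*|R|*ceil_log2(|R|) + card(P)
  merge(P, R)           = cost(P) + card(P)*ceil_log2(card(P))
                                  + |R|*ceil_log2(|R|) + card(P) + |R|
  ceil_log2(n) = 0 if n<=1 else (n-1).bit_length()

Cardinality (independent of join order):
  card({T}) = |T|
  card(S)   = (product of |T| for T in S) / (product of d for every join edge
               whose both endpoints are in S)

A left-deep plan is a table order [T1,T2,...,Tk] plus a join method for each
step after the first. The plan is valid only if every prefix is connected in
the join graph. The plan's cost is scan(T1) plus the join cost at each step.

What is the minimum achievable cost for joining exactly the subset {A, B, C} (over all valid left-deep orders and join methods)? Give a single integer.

5720

Selinger DP over subsets of {A,B,C}:
  {A}: scan cost=80, card=80
  {B}: scan cost=200, card=200
  {C}: scan cost=300, card=300
  {AB}: card=200; try (B,nl_idx)→920, (A,hash)→1520, (B,merge)→2520, (A,merge)→2640, (B,hash)→3360, (B,nl)→16080 …(+1); best=920 via (B,nl_idx)
  {AC}: card=6000; try (A,hash)→1720, (C,merge)→3720, (A,merge)→3940, (C,hash)→5560, (C,nl)→24080, (A,nl)→24300; best=1720 via (A,hash)
  {ABC}: card=15000; try (C,merge)→5720, (C,hash)→6520, (B,hash)→10920, (C,nl)→60920, (B,nl_idx)→64720, (B,merge)→87520 …(+1); best=5720 via (C,merge)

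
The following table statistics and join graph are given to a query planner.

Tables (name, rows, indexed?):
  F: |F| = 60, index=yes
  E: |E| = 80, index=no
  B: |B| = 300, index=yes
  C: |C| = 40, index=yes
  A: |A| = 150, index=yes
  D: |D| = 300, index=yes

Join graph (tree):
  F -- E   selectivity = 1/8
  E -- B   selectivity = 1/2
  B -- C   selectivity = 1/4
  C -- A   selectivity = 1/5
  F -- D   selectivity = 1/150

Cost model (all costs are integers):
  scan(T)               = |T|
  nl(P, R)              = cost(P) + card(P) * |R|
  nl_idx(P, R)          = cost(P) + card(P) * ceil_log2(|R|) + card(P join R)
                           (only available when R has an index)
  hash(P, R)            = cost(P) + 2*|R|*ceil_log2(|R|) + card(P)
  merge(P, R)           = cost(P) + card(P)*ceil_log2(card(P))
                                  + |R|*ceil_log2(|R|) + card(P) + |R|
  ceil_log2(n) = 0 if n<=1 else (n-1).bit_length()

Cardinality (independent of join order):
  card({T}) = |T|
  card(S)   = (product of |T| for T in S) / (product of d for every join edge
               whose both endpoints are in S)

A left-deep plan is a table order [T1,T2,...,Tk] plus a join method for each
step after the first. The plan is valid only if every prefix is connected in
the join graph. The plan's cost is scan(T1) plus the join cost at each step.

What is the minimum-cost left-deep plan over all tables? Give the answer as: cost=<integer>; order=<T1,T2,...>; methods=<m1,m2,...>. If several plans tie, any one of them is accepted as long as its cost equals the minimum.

Selinger DP (subsets sized 1..n):
  {F}: scan cost=60, card=60
  {E}: scan cost=80, card=80
  {B}: scan cost=300, card=300
  {C}: scan cost=40, card=40
  {A}: scan cost=150, card=150
  {D}: scan cost=300, card=300
  {EF}: card=600; try (F,hash)→880, (E,merge)→1120, (F,merge)→1140, (F,nl_idx)→1160, (E,hash)→1240, (E,nl)→4860 …(+1); best=880 via (F,hash)
  {DF}: card=120; try (D,nl_idx)→720, (F,hash)→1320, (F,nl_idx)→2220, (D,merge)→3480, (F,merge)→3720, (D,hash)→5520 …(+2); best=720 via (D,nl_idx)
  {BE}: card=12000; try (E,hash)→1720, (B,merge)→3720, (E,merge)→3940, (B,hash)→5560, (B,nl_idx)→12800, (B,nl)→24080 …(+1); best=1720 via (E,hash)
  {BC}: card=3000; try (C,hash)→1080, (B,merge)→3320, (B,nl_idx)→3400, (C,merge)→3580, (C,nl_idx)→5100, (B,hash)→5480 …(+2); best=1080 via (C,hash)
  {AC}: card=1200; try (C,hash)→780, (A,nl_idx)→1560, (A,merge)→1670, (C,merge)→1780, (C,nl_idx)→2250, (A,hash)→2480 …(+2); best=780 via (C,hash)
  {BEF}: card=90000; try (B,hash)→6880, (B,merge)→10480, (F,hash)→14440, (B,nl_idx)→96280, (F,nl_idx)→163720, (B,nl)→180880 …(+2); best=6880 via (B,hash)
  {DEF}: card=1200; try (E,hash)→1960, (E,merge)→2320, (D,hash)→6880, (D,nl_idx)→7480, (E,nl)→10320, (D,merge)→10480 …(+1); best=1960 via (E,hash)
  {BCE}: card=120000; try (E,hash)→5200, (C,hash)→14200, (E,merge)→40720, (C,merge)→182000, (C,nl_idx)→193720, (E,nl)→241080 …(+1); best=5200 via (E,hash)
  {ABC}: card=90000; try (A,hash)→6480, (B,hash)→7380, (B,merge)→18180, (A,merge)→41430, (B,nl_idx)→101580, (A,nl_idx)→115080 …(+2); best=6480 via (A,hash)
  {BCEF}: card=900000; try (C,hash)→97360, (F,hash)→125920, (C,nl_idx)→1446880, (F,nl_idx)→1625200, (C,merge)→1627160, (F,merge)→2165620 …(+2); best=97360 via (C,hash)
  {BDEF}: card=180000; try (B,hash)→8560, (B,merge)→19360, (D,hash)→102280, (B,nl_idx)→192760, (B,nl)→361960, (D,nl_idx)→996880 …(+2); best=8560 via (B,hash)
  {ABCE}: card=3600000; try (E,hash)→97600, (A,hash)→127600, (E,merge)→1627120, (A,merge)→2166550, (A,nl_idx)→4565200, (E,nl)→7206480 …(+1); best=97600 via (E,hash)
  {ABCEF}: card=27000000; try (A,hash)→999760, (F,hash)→3698320, (A,merge)→18998710, (A,nl_idx)→34297360, (F,nl_idx)→48697600, (F,merge)→82898020 …(+2); best=999760 via (A,hash)
  {BCDEF}: card=1800000; try (C,hash)→189040, (D,hash)→1002760, (C,nl_idx)→2888560, (C,merge)→3428840, (C,nl)→7208560, (D,nl_idx)→9997360 …(+2); best=189040 via (C,hash)
  {ABCDEF}: card=54000000; try (A,hash)→1991440, (D,hash)→28005160, (A,merge)→39790390, (A,nl_idx)→68589040, (A,nl)→270189040, (D,nl_idx)→297999760 …(+2); best=1991440 via (A,hash)

cost=1991440; order=F,D,E,B,C,A; methods=nl_idx,hash,hash,hash,hash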